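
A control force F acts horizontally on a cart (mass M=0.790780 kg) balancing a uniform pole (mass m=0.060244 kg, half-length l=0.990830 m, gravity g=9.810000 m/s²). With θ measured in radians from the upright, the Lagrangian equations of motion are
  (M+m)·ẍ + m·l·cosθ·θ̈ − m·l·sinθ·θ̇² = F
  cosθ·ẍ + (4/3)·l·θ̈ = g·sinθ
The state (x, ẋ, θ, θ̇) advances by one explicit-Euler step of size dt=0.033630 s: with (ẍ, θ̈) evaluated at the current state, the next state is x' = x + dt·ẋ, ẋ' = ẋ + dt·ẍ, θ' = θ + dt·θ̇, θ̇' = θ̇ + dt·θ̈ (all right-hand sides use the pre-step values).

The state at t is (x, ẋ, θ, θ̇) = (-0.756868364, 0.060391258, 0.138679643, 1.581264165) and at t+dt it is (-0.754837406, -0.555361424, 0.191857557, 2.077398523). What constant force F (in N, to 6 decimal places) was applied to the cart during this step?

F = -14.730403 N

ẍ = (ẋ'−ẋ)/dt = (-0.555361424−0.060391258)/0.033630 = -18.309625
θ̈ = (θ̇'−θ̇)/dt = (2.077398523−1.581264165)/0.033630 = 14.752731
sinθ=0.138236, cosθ=0.990399
F = (M+m)·ẍ + m·l·cosθ·θ̈ − m·l·sinθ·θ̇² = -15.581930 + 0.872159 − 0.020632 = -14.730403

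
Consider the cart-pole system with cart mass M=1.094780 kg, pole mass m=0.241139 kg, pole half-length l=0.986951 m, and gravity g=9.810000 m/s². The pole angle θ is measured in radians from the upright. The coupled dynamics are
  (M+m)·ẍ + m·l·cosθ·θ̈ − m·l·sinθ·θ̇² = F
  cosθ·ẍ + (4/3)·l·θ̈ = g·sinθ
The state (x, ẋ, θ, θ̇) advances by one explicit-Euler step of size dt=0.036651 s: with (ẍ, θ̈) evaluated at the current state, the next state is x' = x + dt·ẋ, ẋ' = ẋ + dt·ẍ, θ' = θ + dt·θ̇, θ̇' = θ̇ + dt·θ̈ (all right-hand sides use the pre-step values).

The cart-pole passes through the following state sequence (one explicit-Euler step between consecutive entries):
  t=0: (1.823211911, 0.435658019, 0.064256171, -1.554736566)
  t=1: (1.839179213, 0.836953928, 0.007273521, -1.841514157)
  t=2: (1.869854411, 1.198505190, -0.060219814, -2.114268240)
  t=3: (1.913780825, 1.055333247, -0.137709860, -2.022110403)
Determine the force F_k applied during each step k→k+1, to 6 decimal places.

step 0→1:
  ẍ = (ẋ'−ẋ)/dt = (0.836953928−0.435658019)/0.036651 = 10.949112
  θ̈ = (θ̇'−θ̇)/dt = (-1.841514157−-1.554736566)/0.036651 = -7.824550
  sinθ=0.064212, cosθ=0.997936
  F = (M+m)·ẍ + m·l·cosθ·θ̈ − m·l·sinθ·θ̇² = 14.627127 + -1.858340 − 0.036940 = 12.731847
step 1→2:
  ẍ = (ẋ'−ẋ)/dt = (1.198505190−0.836953928)/0.036651 = 9.864704
  θ̈ = (θ̇'−θ̇)/dt = (-2.114268240−-1.841514157)/0.036651 = -7.441927
  sinθ=0.007273, cosθ=0.999974
  F = (M+m)·ẍ + m·l·cosθ·θ̈ − m·l·sinθ·θ̇² = 13.178445 + -1.771075 − 0.005870 = 11.401500
step 2→3:
  ẍ = (ẋ'−ẋ)/dt = (1.055333247−1.198505190)/0.036651 = -3.906358
  θ̈ = (θ̇'−θ̇)/dt = (-2.022110403−-2.114268240)/0.036651 = 2.514470
  sinθ=-0.060183, cosθ=0.998187
  F = (M+m)·ẍ + m·l·cosθ·θ̈ − m·l·sinθ·θ̇² = -5.218578 + 0.597340 − -0.064027 = -4.557212

F_0 = 12.731847 N
F_1 = 11.401500 N
F_2 = -4.557212 N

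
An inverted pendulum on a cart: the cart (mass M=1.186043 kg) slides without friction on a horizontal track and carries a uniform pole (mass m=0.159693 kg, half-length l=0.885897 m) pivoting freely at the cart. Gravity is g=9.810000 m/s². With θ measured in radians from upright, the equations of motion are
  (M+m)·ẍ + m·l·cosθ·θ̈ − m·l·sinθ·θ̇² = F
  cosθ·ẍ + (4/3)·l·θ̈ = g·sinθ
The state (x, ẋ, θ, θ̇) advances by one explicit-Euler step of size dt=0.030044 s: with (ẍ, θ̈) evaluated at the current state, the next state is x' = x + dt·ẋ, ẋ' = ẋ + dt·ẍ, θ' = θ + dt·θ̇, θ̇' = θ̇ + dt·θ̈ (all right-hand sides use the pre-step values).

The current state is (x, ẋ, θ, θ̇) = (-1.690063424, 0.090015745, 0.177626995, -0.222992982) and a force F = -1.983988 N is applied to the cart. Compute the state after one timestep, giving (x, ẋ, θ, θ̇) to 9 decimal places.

sinθ=0.176694406, cosθ=0.984265760
temp = (F + m·l·θ̇²·sinθ)/(M+m) = (-1.983988 + 0.001243009)/1.345736 = -1.473353608
θ̈ = (g·sinθ − cosθ·temp)/(l·(4/3 − m·cos²θ/(M+m))) = 2.949494347
ẍ = temp − m·l·θ̈·cosθ/(M+m) = -1.778542826
Euler: x'=-1.690063424+0.030044·0.090015745=-1.687358991, ẋ'=0.090015745+0.030044·-1.778542826=0.036581204
       θ'=0.177626995+0.030044·-0.222992982=0.170927394, θ̇'=-0.222992982+0.030044·2.949494347=-0.134378374

(-1.687358991, 0.036581204, 0.170927394, -0.134378374)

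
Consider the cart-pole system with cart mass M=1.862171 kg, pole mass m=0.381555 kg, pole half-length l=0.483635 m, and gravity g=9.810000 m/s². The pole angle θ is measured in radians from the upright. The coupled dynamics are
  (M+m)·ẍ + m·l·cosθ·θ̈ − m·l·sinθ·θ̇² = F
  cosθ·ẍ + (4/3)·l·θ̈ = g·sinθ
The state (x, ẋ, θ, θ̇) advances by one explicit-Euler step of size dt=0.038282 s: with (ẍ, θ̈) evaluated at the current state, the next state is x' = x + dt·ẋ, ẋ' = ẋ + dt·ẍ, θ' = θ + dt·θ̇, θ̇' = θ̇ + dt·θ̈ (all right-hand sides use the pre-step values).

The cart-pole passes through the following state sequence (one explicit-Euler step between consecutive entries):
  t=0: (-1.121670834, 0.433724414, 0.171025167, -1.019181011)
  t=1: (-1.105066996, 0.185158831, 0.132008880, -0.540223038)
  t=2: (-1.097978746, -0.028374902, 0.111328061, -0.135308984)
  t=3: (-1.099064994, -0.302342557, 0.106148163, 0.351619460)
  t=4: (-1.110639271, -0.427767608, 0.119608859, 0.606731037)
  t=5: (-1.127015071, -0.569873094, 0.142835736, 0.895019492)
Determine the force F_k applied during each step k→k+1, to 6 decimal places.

F_0 = -12.326097 N
F_1 = -10.587548 N
F_2 = -13.725104 N
F_3 = -6.130828 N
F_4 = -6.957247 N

step 0→1:
  ẍ = (ẋ'−ẋ)/dt = (0.185158831−0.433724414)/0.038282 = -6.493015
  θ̈ = (θ̇'−θ̇)/dt = (-0.540223038−-1.019181011)/0.038282 = 12.511310
  sinθ=0.170193, cosθ=0.985411
  F = (M+m)·ẍ + m·l·cosθ·θ̈ − m·l·sinθ·θ̇² = -14.568546 + 2.275071 − 0.032623 = -12.326097
step 1→2:
  ẍ = (ẋ'−ẋ)/dt = (-0.028374902−0.185158831)/0.038282 = -5.577915
  θ̈ = (θ̇'−θ̇)/dt = (-0.135308984−-0.540223038)/0.038282 = 10.577140
  sinθ=0.131626, cosθ=0.991299
  F = (M+m)·ẍ + m·l·cosθ·θ̈ − m·l·sinθ·θ̇² = -12.515312 + 1.934853 − 0.007089 = -10.587548
step 2→3:
  ẍ = (ẋ'−ẋ)/dt = (-0.302342557−-0.028374902)/0.038282 = -7.156566
  θ̈ = (θ̇'−θ̇)/dt = (0.351619460−-0.135308984)/0.038282 = 12.719514
  sinθ=0.111098, cosθ=0.993809
  F = (M+m)·ẍ + m·l·cosθ·θ̈ − m·l·sinθ·θ̇² = -16.057373 + 2.332644 − 0.000375 = -13.725104
step 3→4:
  ẍ = (ẋ'−ẋ)/dt = (-0.427767608−-0.302342557)/0.038282 = -3.276345
  θ̈ = (θ̇'−θ̇)/dt = (0.606731037−0.351619460)/0.038282 = 6.664009
  sinθ=0.105949, cosθ=0.994372
  F = (M+m)·ẍ + m·l·cosθ·θ̈ − m·l·sinθ·θ̇² = -7.351221 + 1.222810 − 0.002417 = -6.130828
step 4→5:
  ẍ = (ẋ'−ẋ)/dt = (-0.569873094−-0.427767608)/0.038282 = -3.712071
  θ̈ = (θ̇'−θ̇)/dt = (0.895019492−0.606731037)/0.038282 = 7.530653
  sinθ=0.119324, cosθ=0.992855
  F = (M+m)·ẍ + m·l·cosθ·θ̈ − m·l·sinθ·θ̇² = -8.328869 + 1.379728 − 0.008106 = -6.957247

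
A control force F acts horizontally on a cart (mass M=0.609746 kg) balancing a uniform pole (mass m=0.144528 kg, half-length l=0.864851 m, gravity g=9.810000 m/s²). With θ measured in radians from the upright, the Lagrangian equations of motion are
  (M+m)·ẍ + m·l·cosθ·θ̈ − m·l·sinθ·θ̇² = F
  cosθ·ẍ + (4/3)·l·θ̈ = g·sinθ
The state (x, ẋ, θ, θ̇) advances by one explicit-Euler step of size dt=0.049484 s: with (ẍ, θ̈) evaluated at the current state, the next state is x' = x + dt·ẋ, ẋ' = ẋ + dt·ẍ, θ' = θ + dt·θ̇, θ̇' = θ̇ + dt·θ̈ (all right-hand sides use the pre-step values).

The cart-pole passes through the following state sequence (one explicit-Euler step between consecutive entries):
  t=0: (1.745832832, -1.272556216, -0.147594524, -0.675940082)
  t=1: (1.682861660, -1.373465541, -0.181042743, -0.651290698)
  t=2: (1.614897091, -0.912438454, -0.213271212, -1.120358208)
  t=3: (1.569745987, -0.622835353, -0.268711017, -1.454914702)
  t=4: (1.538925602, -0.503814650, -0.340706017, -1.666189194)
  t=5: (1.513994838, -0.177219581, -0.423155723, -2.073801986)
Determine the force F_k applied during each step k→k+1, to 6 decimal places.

step 0→1:
  ẍ = (ẋ'−ẋ)/dt = (-1.373465541−-1.272556216)/0.049484 = -2.039231
  θ̈ = (θ̇'−θ̇)/dt = (-0.651290698−-0.675940082)/0.049484 = 0.498128
  sinθ=-0.147059, cosθ=0.989128
  F = (M+m)·ẍ + m·l·cosθ·θ̈ − m·l·sinθ·θ̇² = -1.538139 + 0.061587 − -0.008399 = -1.468154
step 1→2:
  ẍ = (ẋ'−ẋ)/dt = (-0.912438454−-1.373465541)/0.049484 = 9.316690
  θ̈ = (θ̇'−θ̇)/dt = (-1.120358208−-0.651290698)/0.049484 = -9.479175
  sinθ=-0.180055, cosθ=0.983656
  F = (M+m)·ẍ + m·l·cosθ·θ̈ − m·l·sinθ·θ̇² = 7.027337 + -1.165487 − -0.009547 = 5.871397
step 2→3:
  ẍ = (ẋ'−ẋ)/dt = (-0.622835353−-0.912438454)/0.049484 = 5.852459
  θ̈ = (θ̇'−θ̇)/dt = (-1.454914702−-1.120358208)/0.049484 = -6.760902
  sinθ=-0.211658, cosθ=0.977344
  F = (M+m)·ẍ + m·l·cosθ·θ̈ − m·l·sinθ·θ̇² = 4.414358 + -0.825934 − -0.033208 = 3.621632
step 3→4:
  ẍ = (ẋ'−ẋ)/dt = (-0.503814650−-0.622835353)/0.049484 = 2.405236
  θ̈ = (θ̇'−θ̇)/dt = (-1.666189194−-1.454914702)/0.049484 = -4.269552
  sinθ=-0.265489, cosθ=0.964114
  F = (M+m)·ẍ + m·l·cosθ·θ̈ − m·l·sinθ·θ̇² = 1.814207 + -0.514522 − -0.070245 = 1.369930
step 4→5:
  ẍ = (ẋ'−ẋ)/dt = (-0.177219581−-0.503814650)/0.049484 = 6.600014
  θ̈ = (θ̇'−θ̇)/dt = (-2.073801986−-1.666189194)/0.049484 = -8.237264
  sinθ=-0.334153, cosθ=0.942519
  F = (M+m)·ẍ + m·l·cosθ·θ̈ − m·l·sinθ·θ̇² = 4.978219 + -0.970435 − -0.115954 = 4.123738

F_0 = -1.468154 N
F_1 = 5.871397 N
F_2 = 3.621632 N
F_3 = 1.369930 N
F_4 = 4.123738 N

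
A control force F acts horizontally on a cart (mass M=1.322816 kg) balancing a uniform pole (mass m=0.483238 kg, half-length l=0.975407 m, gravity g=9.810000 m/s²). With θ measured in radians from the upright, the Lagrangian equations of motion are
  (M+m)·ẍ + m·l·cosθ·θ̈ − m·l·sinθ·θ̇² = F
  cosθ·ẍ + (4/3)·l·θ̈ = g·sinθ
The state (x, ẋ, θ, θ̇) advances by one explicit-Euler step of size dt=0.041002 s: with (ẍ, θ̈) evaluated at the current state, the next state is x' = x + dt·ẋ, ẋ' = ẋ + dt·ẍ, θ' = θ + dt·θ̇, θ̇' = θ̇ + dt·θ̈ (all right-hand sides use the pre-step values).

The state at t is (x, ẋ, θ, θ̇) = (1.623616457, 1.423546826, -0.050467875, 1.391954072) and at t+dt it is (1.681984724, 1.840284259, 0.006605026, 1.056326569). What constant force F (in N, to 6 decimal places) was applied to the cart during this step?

F = 14.549082 N

ẍ = (ẋ'−ẋ)/dt = (1.840284259−1.423546826)/0.041002 = 10.163832
θ̈ = (θ̇'−θ̇)/dt = (1.056326569−1.391954072)/0.041002 = -8.185637
sinθ=-0.050446, cosθ=0.998727
F = (M+m)·ẍ + m·l·cosθ·θ̈ − m·l·sinθ·θ̇² = 18.356429 + -3.853418 − -0.046071 = 14.549082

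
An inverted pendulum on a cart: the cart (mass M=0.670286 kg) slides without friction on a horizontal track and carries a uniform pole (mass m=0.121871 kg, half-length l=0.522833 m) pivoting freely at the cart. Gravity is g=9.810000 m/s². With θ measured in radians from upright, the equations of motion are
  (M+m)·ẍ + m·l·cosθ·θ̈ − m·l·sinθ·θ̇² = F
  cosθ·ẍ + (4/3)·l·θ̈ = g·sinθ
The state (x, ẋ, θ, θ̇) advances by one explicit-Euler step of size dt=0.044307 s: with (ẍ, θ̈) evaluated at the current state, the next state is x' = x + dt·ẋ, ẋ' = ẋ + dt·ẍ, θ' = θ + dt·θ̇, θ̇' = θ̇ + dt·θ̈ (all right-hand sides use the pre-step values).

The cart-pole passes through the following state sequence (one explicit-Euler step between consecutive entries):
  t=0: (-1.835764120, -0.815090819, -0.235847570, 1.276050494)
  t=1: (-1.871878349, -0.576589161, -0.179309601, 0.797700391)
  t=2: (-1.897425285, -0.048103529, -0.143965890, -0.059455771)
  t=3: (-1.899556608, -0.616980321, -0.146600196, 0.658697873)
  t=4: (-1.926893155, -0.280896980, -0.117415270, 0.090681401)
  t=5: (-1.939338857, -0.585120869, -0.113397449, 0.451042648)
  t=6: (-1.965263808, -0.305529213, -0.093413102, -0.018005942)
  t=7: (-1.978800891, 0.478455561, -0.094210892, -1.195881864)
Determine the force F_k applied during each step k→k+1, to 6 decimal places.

F_0 = 3.619498 N
F_1 = 8.243014 N
F_2 = -9.148718 N
F_3 = 5.204707 N
F_4 = -4.924434 N
F_5 = 4.330027 N
F_6 = 12.330201 N

step 0→1:
  ẍ = (ẋ'−ẋ)/dt = (-0.576589161−-0.815090819)/0.044307 = 5.382934
  θ̈ = (θ̇'−θ̇)/dt = (0.797700391−1.276050494)/0.044307 = -10.796265
  sinθ=-0.233667, cosθ=0.972317
  F = (M+m)·ẍ + m·l·cosθ·θ̈ − m·l·sinθ·θ̇² = 4.264129 + -0.668874 − -0.024244 = 3.619498
step 1→2:
  ẍ = (ẋ'−ẋ)/dt = (-0.048103529−-0.576589161)/0.044307 = 11.927813
  θ̈ = (θ̇'−θ̇)/dt = (-0.059455771−0.797700391)/0.044307 = -19.345841
  sinθ=-0.178350, cosθ=0.983967
  F = (M+m)·ẍ + m·l·cosθ·θ̈ − m·l·sinθ·θ̇² = 9.448701 + -1.212918 − -0.007231 = 8.243014
step 2→3:
  ẍ = (ẋ'−ẋ)/dt = (-0.616980321−-0.048103529)/0.044307 = -12.839434
  θ̈ = (θ̇'−θ̇)/dt = (0.658697873−-0.059455771)/0.044307 = 16.208582
  sinθ=-0.143469, cosθ=0.989655
  F = (M+m)·ẍ + m·l·cosθ·θ̈ − m·l·sinθ·θ̇² = -10.170847 + 1.022097 − -0.000032 = -9.148718
step 3→4:
  ẍ = (ẋ'−ẋ)/dt = (-0.280896980−-0.616980321)/0.044307 = 7.585333
  θ̈ = (θ̇'−θ̇)/dt = (0.090681401−0.658697873)/0.044307 = -12.820017
  sinθ=-0.146076, cosθ=0.989273
  F = (M+m)·ẍ + m·l·cosθ·θ̈ − m·l·sinθ·θ̇² = 6.008774 + -0.808106 − -0.004038 = 5.204707
step 4→5:
  ẍ = (ẋ'−ẋ)/dt = (-0.585120869−-0.280896980)/0.044307 = -6.866271
  θ̈ = (θ̇'−θ̇)/dt = (0.451042648−0.090681401)/0.044307 = 8.133280
  sinθ=-0.117146, cosθ=0.993115
  F = (M+m)·ẍ + m·l·cosθ·θ̈ − m·l·sinθ·θ̇² = -5.439165 + 0.514670 − -0.000061 = -4.924434
step 5→6:
  ẍ = (ẋ'−ẋ)/dt = (-0.305529213−-0.585120869)/0.044307 = 6.310327
  θ̈ = (θ̇'−θ̇)/dt = (-0.018005942−0.451042648)/0.044307 = -10.586332
  sinθ=-0.113155, cosθ=0.993577
  F = (M+m)·ẍ + m·l·cosθ·θ̈ − m·l·sinθ·θ̇² = 4.998770 + -0.670209 − -0.001467 = 4.330027
step 6→7:
  ẍ = (ẋ'−ẋ)/dt = (0.478455561−-0.305529213)/0.044307 = 17.694377
  θ̈ = (θ̇'−θ̇)/dt = (-1.195881864−-0.018005942)/0.044307 = -26.584421
  sinθ=-0.093277, cosθ=0.995640
  F = (M+m)·ẍ + m·l·cosθ·θ̈ − m·l·sinθ·θ̇² = 14.016725 + -1.686526 − -0.000002 = 12.330201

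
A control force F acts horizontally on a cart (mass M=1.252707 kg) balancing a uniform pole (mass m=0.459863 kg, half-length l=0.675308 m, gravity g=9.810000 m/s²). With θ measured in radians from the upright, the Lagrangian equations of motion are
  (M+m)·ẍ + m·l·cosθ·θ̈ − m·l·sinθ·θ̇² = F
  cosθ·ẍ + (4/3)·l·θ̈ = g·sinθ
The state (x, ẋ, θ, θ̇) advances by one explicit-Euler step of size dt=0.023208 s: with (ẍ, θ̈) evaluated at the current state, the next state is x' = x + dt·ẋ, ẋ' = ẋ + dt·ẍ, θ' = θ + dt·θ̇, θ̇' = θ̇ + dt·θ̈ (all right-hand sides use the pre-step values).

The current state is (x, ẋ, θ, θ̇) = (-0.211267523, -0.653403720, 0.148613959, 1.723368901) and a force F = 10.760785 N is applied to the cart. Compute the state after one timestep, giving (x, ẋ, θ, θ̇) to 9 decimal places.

(-0.226431717, -0.477864744, 0.188609904, 1.568002624)

sinθ=0.148067512, cosθ=0.988977255
temp = (F + m·l·θ̇²·sinθ)/(M+m) = (10.760785 + 0.136567275)/1.712570 = 6.363157287
θ̈ = (g·sinθ − cosθ·temp)/(l·(4/3 − m·cos²θ/(M+m))) = -6.694513831
ẍ = temp − m·l·θ̈·cosθ/(M+m) = 7.563726985
Euler: x'=-0.211267523+0.023208·-0.653403720=-0.226431717, ẋ'=-0.653403720+0.023208·7.563726985=-0.477864744
       θ'=0.148613959+0.023208·1.723368901=0.188609904, θ̇'=1.723368901+0.023208·-6.694513831=1.568002624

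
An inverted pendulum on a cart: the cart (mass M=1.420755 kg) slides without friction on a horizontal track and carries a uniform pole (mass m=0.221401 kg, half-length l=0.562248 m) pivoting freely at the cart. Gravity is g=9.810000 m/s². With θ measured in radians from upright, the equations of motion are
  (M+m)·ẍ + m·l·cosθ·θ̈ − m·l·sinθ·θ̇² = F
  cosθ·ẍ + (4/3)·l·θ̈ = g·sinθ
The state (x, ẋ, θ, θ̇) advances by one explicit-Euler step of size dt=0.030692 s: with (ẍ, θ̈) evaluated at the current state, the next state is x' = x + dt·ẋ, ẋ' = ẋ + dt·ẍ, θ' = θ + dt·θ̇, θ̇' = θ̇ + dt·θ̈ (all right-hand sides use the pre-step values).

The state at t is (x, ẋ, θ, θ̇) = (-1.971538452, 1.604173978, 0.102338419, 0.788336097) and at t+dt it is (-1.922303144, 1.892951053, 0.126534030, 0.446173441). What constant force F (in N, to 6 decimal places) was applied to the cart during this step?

ẍ = (ẋ'−ẋ)/dt = (1.892951053−1.604173978)/0.030692 = 9.408871
θ̈ = (θ̇'−θ̇)/dt = (0.446173441−0.788336097)/0.030692 = -11.148268
sinθ=0.102160, cosθ=0.994768
F = (M+m)·ẍ + m·l·cosθ·θ̈ − m·l·sinθ·θ̇² = 15.450834 + -1.380501 − 0.007903 = 14.062430

F = 14.062430 N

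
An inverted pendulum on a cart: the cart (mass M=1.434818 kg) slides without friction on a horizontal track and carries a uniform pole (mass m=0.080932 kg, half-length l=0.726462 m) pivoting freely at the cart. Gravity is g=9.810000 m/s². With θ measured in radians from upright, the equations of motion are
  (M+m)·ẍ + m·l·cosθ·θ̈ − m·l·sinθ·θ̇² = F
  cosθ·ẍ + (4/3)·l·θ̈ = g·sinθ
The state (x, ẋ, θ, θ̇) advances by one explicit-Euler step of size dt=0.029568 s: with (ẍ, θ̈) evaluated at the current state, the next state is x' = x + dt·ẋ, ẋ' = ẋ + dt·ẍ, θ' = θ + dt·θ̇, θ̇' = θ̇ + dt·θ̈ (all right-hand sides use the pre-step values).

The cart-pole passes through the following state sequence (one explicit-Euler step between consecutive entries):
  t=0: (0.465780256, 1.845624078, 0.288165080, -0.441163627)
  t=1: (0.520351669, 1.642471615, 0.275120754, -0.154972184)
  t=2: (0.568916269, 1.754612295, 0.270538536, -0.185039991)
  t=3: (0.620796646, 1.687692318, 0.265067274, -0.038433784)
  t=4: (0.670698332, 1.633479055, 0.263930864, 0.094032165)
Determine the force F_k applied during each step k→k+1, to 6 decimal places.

step 0→1:
  ẍ = (ẋ'−ẋ)/dt = (1.642471615−1.845624078)/0.029568 = -6.870687
  θ̈ = (θ̇'−θ̇)/dt = (-0.154972184−-0.441163627)/0.029568 = 9.679094
  sinθ=0.284193, cosθ=0.958767
  F = (M+m)·ẍ + m·l·cosθ·θ̈ − m·l·sinθ·θ̇² = -10.414243 + 0.545608 − 0.003252 = -9.871887
step 1→2:
  ẍ = (ẋ'−ẋ)/dt = (1.754612295−1.642471615)/0.029568 = 3.792637
  θ̈ = (θ̇'−θ̇)/dt = (-0.185039991−-0.154972184)/0.029568 = -1.016904
  sinθ=0.271663, cosθ=0.962392
  F = (M+m)·ẍ + m·l·cosθ·θ̈ − m·l·sinθ·θ̇² = 5.748689 + -0.057539 − 0.000384 = 5.690766
step 2→3:
  ẍ = (ẋ'−ẋ)/dt = (1.687692318−1.754612295)/0.029568 = -2.263257
  θ̈ = (θ̇'−θ̇)/dt = (-0.038433784−-0.185039991)/0.029568 = 4.958273
  sinθ=0.267250, cosθ=0.963627
  F = (M+m)·ẍ + m·l·cosθ·θ̈ − m·l·sinθ·θ̇² = -3.430531 + 0.280913 − 0.000538 = -3.150156
step 3→4:
  ẍ = (ẋ'−ẋ)/dt = (1.633479055−1.687692318)/0.029568 = -1.833511
  θ̈ = (θ̇'−θ̇)/dt = (0.094032165−-0.038433784)/0.029568 = 4.480044
  sinθ=0.261974, cosθ=0.965075
  F = (M+m)·ẍ + m·l·cosθ·θ̈ − m·l·sinθ·θ̇² = -2.779145 + 0.254201 − 0.000023 = -2.524967

F_0 = -9.871887 N
F_1 = 5.690766 N
F_2 = -3.150156 N
F_3 = -2.524967 N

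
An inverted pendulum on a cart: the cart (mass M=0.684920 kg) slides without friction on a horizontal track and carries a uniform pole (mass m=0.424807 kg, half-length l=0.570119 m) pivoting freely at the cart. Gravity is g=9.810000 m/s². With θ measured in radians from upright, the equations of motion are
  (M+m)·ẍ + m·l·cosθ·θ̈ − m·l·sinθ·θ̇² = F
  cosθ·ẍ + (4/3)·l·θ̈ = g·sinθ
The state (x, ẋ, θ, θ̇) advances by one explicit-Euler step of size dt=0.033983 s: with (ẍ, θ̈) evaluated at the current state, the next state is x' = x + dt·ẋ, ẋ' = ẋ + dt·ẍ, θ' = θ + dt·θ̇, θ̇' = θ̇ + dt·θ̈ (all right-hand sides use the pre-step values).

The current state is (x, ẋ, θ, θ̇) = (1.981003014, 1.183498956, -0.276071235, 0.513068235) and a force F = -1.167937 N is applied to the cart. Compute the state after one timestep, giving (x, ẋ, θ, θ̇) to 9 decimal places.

sinθ=-0.272577765, cosθ=0.962133755
temp = (F + m·l·θ̇²·sinθ)/(M+m) = (-1.167937 + -0.017377923)/1.109727 = -1.068113980
θ̈ = (g·sinθ − cosθ·temp)/(l·(4/3 − m·cos²θ/(M+m))) = -2.949703277
ẍ = temp − m·l·θ̈·cosθ/(M+m) = -0.448737359
Euler: x'=1.981003014+0.033983·1.183498956=2.021221859, ẋ'=1.183498956+0.033983·-0.448737359=1.168249514
       θ'=-0.276071235+0.033983·0.513068235=-0.258635637, θ̇'=0.513068235+0.033983·-2.949703277=0.412828469

(2.021221859, 1.168249514, -0.258635637, 0.412828469)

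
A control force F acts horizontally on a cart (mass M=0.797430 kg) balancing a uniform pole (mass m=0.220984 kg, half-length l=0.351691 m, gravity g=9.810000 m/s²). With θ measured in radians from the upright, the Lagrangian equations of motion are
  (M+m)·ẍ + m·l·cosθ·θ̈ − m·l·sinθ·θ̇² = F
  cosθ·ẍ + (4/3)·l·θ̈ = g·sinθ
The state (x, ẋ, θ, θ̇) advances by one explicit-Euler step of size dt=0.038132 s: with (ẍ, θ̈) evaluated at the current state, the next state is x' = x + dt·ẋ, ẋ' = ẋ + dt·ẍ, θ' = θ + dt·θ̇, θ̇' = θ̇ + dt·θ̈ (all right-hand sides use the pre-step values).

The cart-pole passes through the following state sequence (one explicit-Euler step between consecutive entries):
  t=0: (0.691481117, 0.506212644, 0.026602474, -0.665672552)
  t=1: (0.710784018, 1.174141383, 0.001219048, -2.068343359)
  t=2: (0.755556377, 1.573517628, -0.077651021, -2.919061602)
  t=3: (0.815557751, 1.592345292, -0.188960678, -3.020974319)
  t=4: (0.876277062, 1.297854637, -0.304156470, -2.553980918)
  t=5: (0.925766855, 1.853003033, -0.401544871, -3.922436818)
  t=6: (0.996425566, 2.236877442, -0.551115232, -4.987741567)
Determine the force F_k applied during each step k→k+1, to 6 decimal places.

step 0→1:
  ẍ = (ẋ'−ẋ)/dt = (1.174141383−0.506212644)/0.038132 = 17.516226
  θ̈ = (θ̇'−θ̇)/dt = (-2.068343359−-0.665672552)/0.038132 = -36.784612
  sinθ=0.026599, cosθ=0.999646
  F = (M+m)·ẍ + m·l·cosθ·θ̈ − m·l·sinθ·θ̇² = 17.838770 + -2.857818 − 0.000916 = 14.980036
step 1→2:
  ẍ = (ẋ'−ẋ)/dt = (1.573517628−1.174141383)/0.038132 = 10.473519
  θ̈ = (θ̇'−θ̇)/dt = (-2.919061602−-2.068343359)/0.038132 = -22.309825
  sinθ=0.001219, cosθ=0.999999
  F = (M+m)·ẍ + m·l·cosθ·θ̈ − m·l·sinθ·θ̇² = 10.666379 + -1.733876 − 0.000405 = 8.932098
step 2→3:
  ẍ = (ẋ'−ẋ)/dt = (1.592345292−1.573517628)/0.038132 = 0.493750
  θ̈ = (θ̇'−θ̇)/dt = (-3.020974319−-2.919061602)/0.038132 = -2.672630
  sinθ=-0.077573, cosθ=0.996987
  F = (M+m)·ẍ + m·l·cosθ·θ̈ − m·l·sinθ·θ̇² = 0.502842 + -0.207086 − -0.051371 = 0.347127
step 3→4:
  ẍ = (ẋ'−ẋ)/dt = (1.297854637−1.592345292)/0.038132 = -7.722927
  θ̈ = (θ̇'−θ̇)/dt = (-2.553980918−-3.020974319)/0.038132 = 12.246759
  sinθ=-0.187838, cosθ=0.982200
  F = (M+m)·ẍ + m·l·cosθ·θ̈ − m·l·sinθ·θ̇² = -7.865137 + 0.934853 − -0.133229 = -6.797055
step 4→5:
  ẍ = (ẋ'−ẋ)/dt = (1.853003033−1.297854637)/0.038132 = 14.558596
  θ̈ = (θ̇'−θ̇)/dt = (-3.922436818−-2.553980918)/0.038132 = -35.887336
  sinθ=-0.299488, cosθ=0.954100
  F = (M+m)·ẍ + m·l·cosθ·θ̈ − m·l·sinθ·θ̇² = 14.826678 + -2.661075 − -0.151823 = 12.317426
step 5→6:
  ẍ = (ẋ'−ẋ)/dt = (2.236877442−1.853003033)/0.038132 = 10.066989
  θ̈ = (θ̇'−θ̇)/dt = (-4.987741567−-3.922436818)/0.038132 = -27.937290
  sinθ=-0.390841, cosθ=0.920458
  F = (M+m)·ẍ + m·l·cosθ·θ̈ − m·l·sinθ·θ̇² = 10.252362 + -1.998529 − -0.467341 = 8.721174

F_0 = 14.980036 N
F_1 = 8.932098 N
F_2 = 0.347127 N
F_3 = -6.797055 N
F_4 = 12.317426 N
F_5 = 8.721174 N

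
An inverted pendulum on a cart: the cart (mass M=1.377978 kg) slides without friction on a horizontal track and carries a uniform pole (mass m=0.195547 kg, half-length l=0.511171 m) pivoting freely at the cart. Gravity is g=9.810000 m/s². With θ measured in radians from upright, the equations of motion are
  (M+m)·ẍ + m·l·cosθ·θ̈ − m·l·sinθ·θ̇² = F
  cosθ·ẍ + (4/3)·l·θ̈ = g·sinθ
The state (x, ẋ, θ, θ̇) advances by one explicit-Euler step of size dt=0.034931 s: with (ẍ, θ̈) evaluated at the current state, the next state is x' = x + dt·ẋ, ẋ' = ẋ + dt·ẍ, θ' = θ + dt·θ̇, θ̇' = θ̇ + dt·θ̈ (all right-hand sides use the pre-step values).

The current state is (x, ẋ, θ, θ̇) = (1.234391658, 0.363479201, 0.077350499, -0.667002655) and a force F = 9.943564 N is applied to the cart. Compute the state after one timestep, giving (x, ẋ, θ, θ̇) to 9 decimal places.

(1.247088350, 0.604129932, 0.054051429, -0.980183065)

sinθ=0.077273389, cosθ=0.997009941
temp = (F + m·l·θ̇²·sinθ)/(M+m) = (9.943564 + 0.003436390)/1.573525 = 6.321475916
θ̈ = (g·sinθ − cosθ·temp)/(l·(4/3 − m·cos²θ/(M+m))) = -8.965686936
ẍ = temp − m·l·θ̈·cosθ/(M+m) = 6.889316954
Euler: x'=1.234391658+0.034931·0.363479201=1.247088350, ẋ'=0.363479201+0.034931·6.889316954=0.604129932
       θ'=0.077350499+0.034931·-0.667002655=0.054051429, θ̇'=-0.667002655+0.034931·-8.965686936=-0.980183065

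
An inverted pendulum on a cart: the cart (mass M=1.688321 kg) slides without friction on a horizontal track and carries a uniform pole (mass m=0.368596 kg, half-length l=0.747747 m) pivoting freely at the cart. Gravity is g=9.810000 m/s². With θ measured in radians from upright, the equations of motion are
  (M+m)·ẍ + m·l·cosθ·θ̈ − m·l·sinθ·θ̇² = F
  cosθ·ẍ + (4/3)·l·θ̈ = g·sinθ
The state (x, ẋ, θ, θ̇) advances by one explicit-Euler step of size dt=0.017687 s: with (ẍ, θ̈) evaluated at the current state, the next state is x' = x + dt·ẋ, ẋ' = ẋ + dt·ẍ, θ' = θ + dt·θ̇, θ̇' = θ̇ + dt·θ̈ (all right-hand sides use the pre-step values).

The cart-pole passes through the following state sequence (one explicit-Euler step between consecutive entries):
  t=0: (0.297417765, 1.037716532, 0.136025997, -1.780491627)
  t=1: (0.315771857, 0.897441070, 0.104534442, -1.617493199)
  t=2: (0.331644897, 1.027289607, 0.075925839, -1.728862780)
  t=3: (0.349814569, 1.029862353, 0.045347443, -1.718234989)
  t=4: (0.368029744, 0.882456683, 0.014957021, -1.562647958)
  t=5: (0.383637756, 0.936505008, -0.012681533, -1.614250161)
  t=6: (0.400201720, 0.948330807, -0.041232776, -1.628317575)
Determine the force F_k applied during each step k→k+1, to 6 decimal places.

step 0→1:
  ẍ = (ẋ'−ẋ)/dt = (0.897441070−1.037716532)/0.017687 = -7.930992
  θ̈ = (θ̇'−θ̇)/dt = (-1.617493199−-1.780491627)/0.017687 = 9.215719
  sinθ=0.135607, cosθ=0.990763
  F = (M+m)·ẍ + m·l·cosθ·θ̈ − m·l·sinθ·θ̇² = -16.313393 + 2.516542 − 0.118486 = -13.915337
step 1→2:
  ẍ = (ẋ'−ẋ)/dt = (1.027289607−0.897441070)/0.017687 = 7.341468
  θ̈ = (θ̇'−θ̇)/dt = (-1.728862780−-1.617493199)/0.017687 = -6.296691
  sinθ=0.104344, cosθ=0.994541
  F = (M+m)·ẍ + m·l·cosθ·θ̈ − m·l·sinθ·θ̇² = 15.100790 + -1.725999 − 0.075242 = 13.299549
step 2→3:
  ẍ = (ẋ'−ẋ)/dt = (1.029862353−1.027289607)/0.017687 = 0.145460
  θ̈ = (θ̇'−θ̇)/dt = (-1.718234989−-1.728862780)/0.017687 = 0.600881
  sinθ=0.075853, cosθ=0.997119
  F = (M+m)·ẍ + m·l·cosθ·θ̈ − m·l·sinθ·θ̇² = 0.299199 + 0.165136 − 0.062488 = 0.401846
step 3→4:
  ẍ = (ẋ'−ẋ)/dt = (0.882456683−1.029862353)/0.017687 = -8.334125
  θ̈ = (θ̇'−θ̇)/dt = (-1.562647958−-1.718234989)/0.017687 = 8.796689
  sinθ=0.045332, cosθ=0.998972
  F = (M+m)·ẍ + m·l·cosθ·θ̈ − m·l·sinθ·θ̇² = -17.142603 + 2.422021 − 0.036887 = -14.757470
step 4→5:
  ẍ = (ẋ'−ẋ)/dt = (0.936505008−0.882456683)/0.017687 = 3.055822
  θ̈ = (θ̇'−θ̇)/dt = (-1.614250161−-1.562647958)/0.017687 = -2.917522
  sinθ=0.014956, cosθ=0.999888
  F = (M+m)·ẍ + m·l·cosθ·θ̈ − m·l·sinθ·θ̇² = 6.285572 + -0.804027 − 0.010066 = 5.471479
step 5→6:
  ẍ = (ẋ'−ẋ)/dt = (0.948330807−0.936505008)/0.017687 = 0.668615
  θ̈ = (θ̇'−θ̇)/dt = (-1.628317575−-1.614250161)/0.017687 = -0.795353
  sinθ=-0.012681, cosθ=0.999920
  F = (M+m)·ẍ + m·l·cosθ·θ̈ − m·l·sinθ·θ̇² = 1.375286 + -0.219195 − -0.009108 = 1.165199

F_0 = -13.915337 N
F_1 = 13.299549 N
F_2 = 0.401846 N
F_3 = -14.757470 N
F_4 = 5.471479 N
F_5 = 1.165199 N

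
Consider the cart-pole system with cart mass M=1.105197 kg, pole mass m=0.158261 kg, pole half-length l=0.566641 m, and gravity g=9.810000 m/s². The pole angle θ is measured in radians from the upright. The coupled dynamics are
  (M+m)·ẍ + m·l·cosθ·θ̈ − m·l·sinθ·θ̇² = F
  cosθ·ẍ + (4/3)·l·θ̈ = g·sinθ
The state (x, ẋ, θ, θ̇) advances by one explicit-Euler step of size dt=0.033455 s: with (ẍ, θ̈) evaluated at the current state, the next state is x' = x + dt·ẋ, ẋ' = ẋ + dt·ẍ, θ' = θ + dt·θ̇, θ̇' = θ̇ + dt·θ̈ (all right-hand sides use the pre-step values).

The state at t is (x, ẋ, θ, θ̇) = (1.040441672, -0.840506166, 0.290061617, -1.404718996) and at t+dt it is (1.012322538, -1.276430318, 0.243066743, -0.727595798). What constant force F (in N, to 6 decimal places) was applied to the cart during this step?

F = -14.774448 N

ẍ = (ẋ'−ẋ)/dt = (-1.276430318−-0.840506166)/0.033455 = -13.030164
θ̈ = (θ̇'−θ̇)/dt = (-0.727595798−-1.404718996)/0.033455 = 20.239821
sinθ=0.286011, cosθ=0.958226
F = (M+m)·ẍ + m·l·cosθ·θ̈ − m·l·sinθ·θ̇² = -16.463066 + 1.739228 − 0.050611 = -14.774448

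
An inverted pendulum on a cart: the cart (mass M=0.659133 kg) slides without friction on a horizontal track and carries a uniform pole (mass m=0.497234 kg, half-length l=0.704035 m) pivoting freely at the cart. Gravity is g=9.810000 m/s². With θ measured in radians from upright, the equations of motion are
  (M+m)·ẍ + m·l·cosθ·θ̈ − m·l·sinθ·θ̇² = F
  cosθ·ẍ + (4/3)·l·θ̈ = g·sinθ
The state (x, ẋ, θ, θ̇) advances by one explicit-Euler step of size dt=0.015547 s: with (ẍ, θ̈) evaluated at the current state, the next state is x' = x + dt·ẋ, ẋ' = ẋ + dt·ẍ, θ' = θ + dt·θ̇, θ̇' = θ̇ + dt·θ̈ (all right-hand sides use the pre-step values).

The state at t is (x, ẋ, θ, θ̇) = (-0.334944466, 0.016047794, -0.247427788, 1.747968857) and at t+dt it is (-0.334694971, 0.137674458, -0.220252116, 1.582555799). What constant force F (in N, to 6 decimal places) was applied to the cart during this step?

F = 5.697243 N

ẍ = (ẋ'−ẋ)/dt = (0.137674458−0.016047794)/0.015547 = 7.823160
θ̈ = (θ̇'−θ̇)/dt = (1.582555799−1.747968857)/0.015547 = -10.639548
sinθ=-0.244911, cosθ=0.969546
F = (M+m)·ẍ + m·l·cosθ·θ̈ − m·l·sinθ·θ̇² = 9.046444 + -3.611158 − -0.261957 = 5.697243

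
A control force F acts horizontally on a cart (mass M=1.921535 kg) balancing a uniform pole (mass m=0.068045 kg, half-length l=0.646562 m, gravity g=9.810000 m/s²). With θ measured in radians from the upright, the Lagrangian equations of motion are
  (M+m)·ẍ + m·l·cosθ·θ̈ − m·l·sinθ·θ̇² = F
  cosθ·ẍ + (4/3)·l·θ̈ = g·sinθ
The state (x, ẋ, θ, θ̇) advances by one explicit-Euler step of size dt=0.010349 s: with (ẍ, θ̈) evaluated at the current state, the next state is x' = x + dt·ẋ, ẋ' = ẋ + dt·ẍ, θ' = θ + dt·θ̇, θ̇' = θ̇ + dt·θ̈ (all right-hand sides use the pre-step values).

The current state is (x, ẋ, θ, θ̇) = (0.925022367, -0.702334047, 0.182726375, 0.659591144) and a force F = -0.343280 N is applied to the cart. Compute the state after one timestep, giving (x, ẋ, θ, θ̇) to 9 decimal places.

(0.917753912, -0.704623674, 0.189552484, 0.683602187)

sinθ=0.181711232, cosθ=0.983351935
temp = (F + m·l·θ̇²·sinθ)/(M+m) = (-0.343280 + 0.003478066)/1.989580 = -0.170790787
θ̈ = (g·sinθ − cosθ·temp)/(l·(4/3 − m·cos²θ/(M+m))) = 2.320131742
ẍ = temp − m·l·θ̈·cosθ/(M+m) = -0.221241419
Euler: x'=0.925022367+0.010349·-0.702334047=0.917753912, ẋ'=-0.702334047+0.010349·-0.221241419=-0.704623674
       θ'=0.182726375+0.010349·0.659591144=0.189552484, θ̇'=0.659591144+0.010349·2.320131742=0.683602187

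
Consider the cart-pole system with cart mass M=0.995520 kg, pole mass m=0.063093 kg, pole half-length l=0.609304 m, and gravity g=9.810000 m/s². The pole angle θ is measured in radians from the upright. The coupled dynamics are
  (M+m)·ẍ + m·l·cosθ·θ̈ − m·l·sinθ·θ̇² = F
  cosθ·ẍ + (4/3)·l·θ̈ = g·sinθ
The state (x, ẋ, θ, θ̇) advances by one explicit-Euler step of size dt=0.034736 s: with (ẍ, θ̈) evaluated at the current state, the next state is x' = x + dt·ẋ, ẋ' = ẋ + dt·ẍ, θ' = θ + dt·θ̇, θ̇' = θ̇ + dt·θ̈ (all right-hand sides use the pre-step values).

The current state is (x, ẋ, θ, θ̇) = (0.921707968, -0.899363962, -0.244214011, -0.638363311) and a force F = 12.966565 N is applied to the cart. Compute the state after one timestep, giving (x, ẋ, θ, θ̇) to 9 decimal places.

sinθ=-0.241793733, cosθ=0.970327672
temp = (F + m·l·θ̇²·sinθ)/(M+m) = (12.966565 + -0.003787879)/1.058613 = 12.245057562
θ̈ = (g·sinθ − cosθ·temp)/(l·(4/3 − m·cos²θ/(M+m))) = -18.315929752
ẍ = temp − m·l·θ̈·cosθ/(M+m) = 12.890452226
Euler: x'=0.921707968+0.034736·-0.899363962=0.890467661, ẋ'=-0.899363962+0.034736·12.890452226=-0.451601213
       θ'=-0.244214011+0.034736·-0.638363311=-0.266388199, θ̇'=-0.638363311+0.034736·-18.315929752=-1.274585447

(0.890467661, -0.451601213, -0.266388199, -1.274585447)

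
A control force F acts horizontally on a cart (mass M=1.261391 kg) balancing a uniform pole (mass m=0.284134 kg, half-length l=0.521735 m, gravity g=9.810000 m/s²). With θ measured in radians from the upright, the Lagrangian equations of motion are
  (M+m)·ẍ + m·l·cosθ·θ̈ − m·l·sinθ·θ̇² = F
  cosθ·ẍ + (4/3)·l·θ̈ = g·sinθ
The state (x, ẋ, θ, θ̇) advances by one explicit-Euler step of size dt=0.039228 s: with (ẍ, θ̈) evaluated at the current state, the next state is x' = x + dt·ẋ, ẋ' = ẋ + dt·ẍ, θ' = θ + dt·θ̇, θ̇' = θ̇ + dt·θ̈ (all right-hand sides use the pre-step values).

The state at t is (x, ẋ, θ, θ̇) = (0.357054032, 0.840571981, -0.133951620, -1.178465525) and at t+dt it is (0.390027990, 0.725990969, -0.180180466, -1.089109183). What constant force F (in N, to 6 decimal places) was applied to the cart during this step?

F = -4.152174 N

ẍ = (ẋ'−ẋ)/dt = (0.725990969−0.840571981)/0.039228 = -2.920899
θ̈ = (θ̇'−θ̇)/dt = (-1.089109183−-1.178465525)/0.039228 = 2.277871
sinθ=-0.133551, cosθ=0.991042
F = (M+m)·ẍ + m·l·cosθ·θ̈ − m·l·sinθ·θ̇² = -4.514322 + 0.334653 − -0.027495 = -4.152174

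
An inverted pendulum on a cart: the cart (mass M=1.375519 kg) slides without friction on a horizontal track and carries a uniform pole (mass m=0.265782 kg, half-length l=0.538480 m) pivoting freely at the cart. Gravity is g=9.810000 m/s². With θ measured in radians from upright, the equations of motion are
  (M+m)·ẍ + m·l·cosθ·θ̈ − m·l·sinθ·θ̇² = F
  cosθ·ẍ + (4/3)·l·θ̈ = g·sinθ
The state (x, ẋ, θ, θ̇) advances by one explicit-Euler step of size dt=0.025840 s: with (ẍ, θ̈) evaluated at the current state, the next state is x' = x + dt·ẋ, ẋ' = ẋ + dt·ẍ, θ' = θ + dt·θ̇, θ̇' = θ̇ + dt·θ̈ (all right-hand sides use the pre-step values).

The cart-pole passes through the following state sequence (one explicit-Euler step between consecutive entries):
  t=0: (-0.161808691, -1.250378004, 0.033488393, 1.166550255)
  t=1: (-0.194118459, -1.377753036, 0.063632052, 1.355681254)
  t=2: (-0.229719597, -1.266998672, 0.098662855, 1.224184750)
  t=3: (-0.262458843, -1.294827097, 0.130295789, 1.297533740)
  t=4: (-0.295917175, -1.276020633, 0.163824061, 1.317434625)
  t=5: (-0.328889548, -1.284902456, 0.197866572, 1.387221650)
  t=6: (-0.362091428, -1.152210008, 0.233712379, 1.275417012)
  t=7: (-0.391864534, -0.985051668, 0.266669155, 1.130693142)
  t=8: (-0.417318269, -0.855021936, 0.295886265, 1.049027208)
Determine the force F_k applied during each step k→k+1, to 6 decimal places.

F_0 = -7.050168 N
F_1 = 6.291315 N
F_2 = -1.384451 N
F_3 = 1.272529 N
F_4 = -0.223317 N
F_5 = 7.767035 N
F_6 = 9.783840 N
F_7 = 7.774661 N

step 0→1:
  ẍ = (ẋ'−ẋ)/dt = (-1.377753036−-1.250378004)/0.025840 = -4.929374
  θ̈ = (θ̇'−θ̇)/dt = (1.355681254−1.166550255)/0.025840 = 7.319311
  sinθ=0.033482, cosθ=0.999439
  F = (M+m)·ẍ + m·l·cosθ·θ̈ − m·l·sinθ·θ̇² = -8.090587 + 1.046940 − 0.006521 = -7.050168
step 1→2:
  ẍ = (ẋ'−ẋ)/dt = (-1.266998672−-1.377753036)/0.025840 = 4.286160
  θ̈ = (θ̇'−θ̇)/dt = (1.224184750−1.355681254)/0.025840 = -5.088874
  sinθ=0.063589, cosθ=0.997976
  F = (M+m)·ẍ + m·l·cosθ·θ̈ − m·l·sinθ·θ̇² = 7.034878 + -0.726837 − 0.016726 = 6.291315
step 2→3:
  ẍ = (ẋ'−ẋ)/dt = (-1.294827097−-1.266998672)/0.025840 = -1.076951
  θ̈ = (θ̇'−θ̇)/dt = (1.297533740−1.224184750)/0.025840 = 2.838583
  sinθ=0.098503, cosθ=0.995137
  F = (M+m)·ẍ + m·l·cosθ·θ̈ − m·l·sinθ·θ̇² = -1.767601 + 0.404277 − 0.021127 = -1.384451
step 3→4:
  ẍ = (ẋ'−ẋ)/dt = (-1.276020633−-1.294827097)/0.025840 = 0.727804
  θ̈ = (θ̇'−θ̇)/dt = (1.317434625−1.297533740)/0.025840 = 0.770158
  sinθ=0.129927, cosθ=0.991524
  F = (M+m)·ẍ + m·l·cosθ·θ̈ − m·l·sinθ·θ̇² = 1.194546 + 0.109289 − 0.031306 = 1.272529
step 4→5:
  ẍ = (ẋ'−ẋ)/dt = (-1.284902456−-1.276020633)/0.025840 = -0.343724
  θ̈ = (θ̇'−θ̇)/dt = (1.387221650−1.317434625)/0.025840 = 2.700736
  sinθ=0.163092, cosθ=0.986611
  F = (M+m)·ẍ + m·l·cosθ·θ̈ − m·l·sinθ·θ̇² = -0.564154 + 0.381350 − 0.040512 = -0.223317
step 5→6:
  ẍ = (ẋ'−ẋ)/dt = (-1.152210008−-1.284902456)/0.025840 = 5.135157
  θ̈ = (θ̇'−θ̇)/dt = (1.275417012−1.387221650)/0.025840 = -4.326805
  sinθ=0.196578, cosθ=0.980488
  F = (M+m)·ẍ + m·l·cosθ·θ̈ − m·l·sinθ·θ̇² = 8.428338 + -0.607162 − 0.054140 = 7.767035
step 6→7:
  ẍ = (ẋ'−ẋ)/dt = (-0.985051668−-1.152210008)/0.025840 = 6.468976
  θ̈ = (θ̇'−θ̇)/dt = (1.130693142−1.275417012)/0.025840 = -5.600769
  sinθ=0.231591, cosθ=0.972813
  F = (M+m)·ẍ + m·l·cosθ·θ̈ − m·l·sinθ·θ̇² = 10.617537 + -0.779780 − 0.053916 = 9.783840
step 7→8:
  ẍ = (ẋ'−ẋ)/dt = (-0.855021936−-0.985051668)/0.025840 = 5.032110
  θ̈ = (θ̇'−θ̇)/dt = (1.049027208−1.130693142)/0.025840 = -3.160446
  sinθ=0.263520, cosθ=0.964654
  F = (M+m)·ẍ + m·l·cosθ·θ̈ − m·l·sinθ·θ̇² = 8.259208 + -0.436330 − 0.048217 = 7.774661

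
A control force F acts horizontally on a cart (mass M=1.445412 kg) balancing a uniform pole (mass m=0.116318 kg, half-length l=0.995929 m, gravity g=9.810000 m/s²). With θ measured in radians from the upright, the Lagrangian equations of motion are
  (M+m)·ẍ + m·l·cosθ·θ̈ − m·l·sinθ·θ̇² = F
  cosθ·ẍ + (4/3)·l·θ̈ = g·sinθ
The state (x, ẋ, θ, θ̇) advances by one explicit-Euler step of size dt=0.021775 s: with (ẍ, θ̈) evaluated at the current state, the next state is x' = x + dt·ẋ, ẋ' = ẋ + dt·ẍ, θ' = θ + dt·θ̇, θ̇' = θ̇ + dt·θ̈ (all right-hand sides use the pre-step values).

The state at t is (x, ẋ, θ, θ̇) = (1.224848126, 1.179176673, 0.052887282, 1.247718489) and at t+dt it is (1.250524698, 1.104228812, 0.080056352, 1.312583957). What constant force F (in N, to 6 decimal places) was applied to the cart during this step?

F = -5.040281 N

ẍ = (ẋ'−ẋ)/dt = (1.104228812−1.179176673)/0.021775 = -3.441922
θ̈ = (θ̇'−θ̇)/dt = (1.312583957−1.247718489)/0.021775 = 2.978896
sinθ=0.052863, cosθ=0.998602
F = (M+m)·ẍ + m·l·cosθ·θ̈ − m·l·sinθ·θ̇² = -5.375354 + 0.344606 − 0.009534 = -5.040281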